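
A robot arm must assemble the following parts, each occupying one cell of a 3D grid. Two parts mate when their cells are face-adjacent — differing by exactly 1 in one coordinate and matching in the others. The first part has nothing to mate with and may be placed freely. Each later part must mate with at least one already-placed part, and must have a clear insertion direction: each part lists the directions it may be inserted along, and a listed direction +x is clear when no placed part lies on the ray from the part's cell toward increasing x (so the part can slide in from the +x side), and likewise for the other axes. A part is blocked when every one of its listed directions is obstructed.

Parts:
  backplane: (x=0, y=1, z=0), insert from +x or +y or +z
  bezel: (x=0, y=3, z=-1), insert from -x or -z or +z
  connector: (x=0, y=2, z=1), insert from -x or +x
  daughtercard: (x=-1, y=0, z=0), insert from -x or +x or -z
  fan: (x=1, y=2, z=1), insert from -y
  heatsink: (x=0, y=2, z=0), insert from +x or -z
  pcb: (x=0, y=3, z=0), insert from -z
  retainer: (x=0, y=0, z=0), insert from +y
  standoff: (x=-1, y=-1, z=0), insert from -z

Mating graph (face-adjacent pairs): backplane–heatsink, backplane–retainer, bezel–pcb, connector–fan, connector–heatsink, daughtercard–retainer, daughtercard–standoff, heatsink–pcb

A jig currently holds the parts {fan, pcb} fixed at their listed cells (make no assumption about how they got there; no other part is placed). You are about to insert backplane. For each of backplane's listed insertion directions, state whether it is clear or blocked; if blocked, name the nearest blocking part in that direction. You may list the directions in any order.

+x: ray from backplane(0, 1, 0) has no placed part ⇒ clear
+y: nearest on ray is pcb@(0, 3, 0) ⇒ blocked
+z: ray from backplane(0, 1, 0) has no placed part ⇒ clear

+x: clear; +y: blocked by pcb; +z: clear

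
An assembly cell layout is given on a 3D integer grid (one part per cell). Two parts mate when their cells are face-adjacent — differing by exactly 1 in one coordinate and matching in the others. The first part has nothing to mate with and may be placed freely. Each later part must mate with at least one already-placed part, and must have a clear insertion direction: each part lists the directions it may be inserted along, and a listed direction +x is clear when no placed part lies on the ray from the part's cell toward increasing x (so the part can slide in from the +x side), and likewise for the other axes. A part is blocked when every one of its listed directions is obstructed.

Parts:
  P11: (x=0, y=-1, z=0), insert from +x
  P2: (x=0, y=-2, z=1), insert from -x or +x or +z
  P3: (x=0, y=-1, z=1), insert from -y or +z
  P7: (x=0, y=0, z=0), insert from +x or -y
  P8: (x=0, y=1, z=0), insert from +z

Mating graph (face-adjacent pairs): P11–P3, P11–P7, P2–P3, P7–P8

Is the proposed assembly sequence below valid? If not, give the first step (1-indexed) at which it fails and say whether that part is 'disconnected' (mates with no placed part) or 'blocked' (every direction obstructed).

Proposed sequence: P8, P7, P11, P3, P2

Valid

1. P8@(0, 1, 0) [+z clear] — {P8}
2. P7@(0, 0, 0) [+x clear] — {P7, P8}
3. P11@(0, -1, 0) [+x clear] — {P11, P7, P8}
4. P3@(0, -1, 1) [-y clear] — {P11, P3, P7, P8}
5. P2@(0, -2, 1) [-x clear] — {P11, P2, P3, P7, P8}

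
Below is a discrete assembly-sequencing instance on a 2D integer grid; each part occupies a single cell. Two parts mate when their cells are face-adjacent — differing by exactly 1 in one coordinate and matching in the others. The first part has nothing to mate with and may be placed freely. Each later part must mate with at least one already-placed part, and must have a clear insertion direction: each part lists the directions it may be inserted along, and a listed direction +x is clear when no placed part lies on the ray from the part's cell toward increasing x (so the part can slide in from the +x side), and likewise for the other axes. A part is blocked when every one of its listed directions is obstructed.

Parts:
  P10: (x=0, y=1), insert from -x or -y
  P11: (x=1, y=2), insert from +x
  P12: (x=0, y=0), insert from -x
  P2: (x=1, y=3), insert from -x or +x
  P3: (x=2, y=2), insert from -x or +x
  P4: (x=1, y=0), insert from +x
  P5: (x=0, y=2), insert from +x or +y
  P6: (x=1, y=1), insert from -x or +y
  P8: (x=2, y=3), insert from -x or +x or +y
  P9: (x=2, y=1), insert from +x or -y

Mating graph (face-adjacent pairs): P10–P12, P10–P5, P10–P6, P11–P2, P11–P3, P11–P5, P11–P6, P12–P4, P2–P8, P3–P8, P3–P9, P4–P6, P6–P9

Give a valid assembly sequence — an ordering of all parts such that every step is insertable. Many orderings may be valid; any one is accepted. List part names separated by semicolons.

P6; P10; P4; P5; P12; P9; P11; P3; P8; P2

1. P6@(1, 1) [-x clear] — {P6}
2. P10@(0, 1) [-x clear] — {P10, P6}
3. P4@(1, 0) [+x clear] — {P10, P4, P6}
4. P5@(0, 2) [+x clear] — {P10, P4, P5, P6}
5. P12@(0, 0) [-x clear] — {P10, P12, P4, P5, P6}
6. P9@(2, 1) [+x clear] — {P10, P12, P4, P5, P6, P9}
7. P11@(1, 2) [+x clear] — {P10, P11, P12, P4, P5, P6, P9}
8. P3@(2, 2) [+x clear] — {P10, P11, P12, P3, P4, P5, P6, P9}
9. P8@(2, 3) [-x clear] — {P10, P11, P12, P3, P4, P5, P6, P8, P9}
10. P2@(1, 3) [-x clear] — {P10, P11, P12, P2, P3, P4, P5, P6, P8, P9}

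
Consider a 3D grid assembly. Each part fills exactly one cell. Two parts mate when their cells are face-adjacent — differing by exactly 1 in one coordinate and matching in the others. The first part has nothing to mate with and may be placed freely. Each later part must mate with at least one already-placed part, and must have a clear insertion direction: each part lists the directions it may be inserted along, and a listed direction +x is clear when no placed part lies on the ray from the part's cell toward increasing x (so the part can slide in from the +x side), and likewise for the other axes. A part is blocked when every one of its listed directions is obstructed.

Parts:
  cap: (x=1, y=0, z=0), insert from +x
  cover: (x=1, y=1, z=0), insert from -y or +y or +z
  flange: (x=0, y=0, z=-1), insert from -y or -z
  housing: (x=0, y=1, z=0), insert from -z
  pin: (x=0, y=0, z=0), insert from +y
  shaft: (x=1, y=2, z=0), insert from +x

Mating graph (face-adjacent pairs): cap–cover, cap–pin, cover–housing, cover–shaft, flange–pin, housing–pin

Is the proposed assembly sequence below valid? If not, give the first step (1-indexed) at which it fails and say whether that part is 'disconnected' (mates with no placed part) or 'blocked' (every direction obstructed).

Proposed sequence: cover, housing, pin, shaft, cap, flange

Invalid at step 3 (blocked)

1. cover@(1, 1, 0) [-y clear] — {cover}
2. housing@(0, 1, 0) [-z clear] — {cover, housing}
3. pin@(0, 0, 0) — +y all obstructed ⇒ blocked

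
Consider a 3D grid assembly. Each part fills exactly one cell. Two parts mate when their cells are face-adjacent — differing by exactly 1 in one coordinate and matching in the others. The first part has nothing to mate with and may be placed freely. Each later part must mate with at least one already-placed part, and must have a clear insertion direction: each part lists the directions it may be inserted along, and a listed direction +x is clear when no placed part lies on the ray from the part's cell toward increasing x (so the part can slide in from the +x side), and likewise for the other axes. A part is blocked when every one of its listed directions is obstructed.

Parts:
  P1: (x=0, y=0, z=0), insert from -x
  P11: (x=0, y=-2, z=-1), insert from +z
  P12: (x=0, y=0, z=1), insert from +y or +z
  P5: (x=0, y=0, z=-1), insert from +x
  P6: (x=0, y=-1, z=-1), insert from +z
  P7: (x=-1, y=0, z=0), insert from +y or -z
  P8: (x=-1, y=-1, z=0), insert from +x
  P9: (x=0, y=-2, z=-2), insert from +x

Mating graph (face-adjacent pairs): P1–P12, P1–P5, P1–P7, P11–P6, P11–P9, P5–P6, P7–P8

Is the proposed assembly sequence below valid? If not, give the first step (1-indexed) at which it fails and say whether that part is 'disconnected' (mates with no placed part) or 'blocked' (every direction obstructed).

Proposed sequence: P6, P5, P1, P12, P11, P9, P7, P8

Valid

1. P6@(0, -1, -1) [+z clear] — {P6}
2. P5@(0, 0, -1) [+x clear] — {P5, P6}
3. P1@(0, 0, 0) [-x clear] — {P1, P5, P6}
4. P12@(0, 0, 1) [+y clear] — {P1, P12, P5, P6}
5. P11@(0, -2, -1) [+z clear] — {P1, P11, P12, P5, P6}
6. P9@(0, -2, -2) [+x clear] — {P1, P11, P12, P5, P6, P9}
7. P7@(-1, 0, 0) [+y clear] — {P1, P11, P12, P5, P6, P7, P9}
8. P8@(-1, -1, 0) [+x clear] — {P1, P11, P12, P5, P6, P7, P8, P9}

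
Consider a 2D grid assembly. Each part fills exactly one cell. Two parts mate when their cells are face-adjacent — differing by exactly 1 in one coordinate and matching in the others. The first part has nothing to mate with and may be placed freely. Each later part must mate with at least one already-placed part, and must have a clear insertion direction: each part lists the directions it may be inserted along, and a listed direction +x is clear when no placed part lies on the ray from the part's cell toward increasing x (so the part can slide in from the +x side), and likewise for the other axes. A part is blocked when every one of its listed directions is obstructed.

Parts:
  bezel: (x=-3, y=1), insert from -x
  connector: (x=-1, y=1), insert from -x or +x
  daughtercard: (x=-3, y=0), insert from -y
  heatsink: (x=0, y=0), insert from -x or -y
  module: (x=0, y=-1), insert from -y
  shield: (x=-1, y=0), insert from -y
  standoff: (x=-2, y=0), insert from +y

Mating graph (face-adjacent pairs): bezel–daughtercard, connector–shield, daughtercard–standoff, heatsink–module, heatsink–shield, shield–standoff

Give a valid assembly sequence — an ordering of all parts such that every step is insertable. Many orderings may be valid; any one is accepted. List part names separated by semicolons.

module; heatsink; shield; standoff; daughtercard; bezel; connector

1. module@(0, -1) [-y clear] — {module}
2. heatsink@(0, 0) [-x clear] — {heatsink, module}
3. shield@(-1, 0) [-y clear] — {heatsink, module, shield}
4. standoff@(-2, 0) [+y clear] — {heatsink, module, shield, standoff}
5. daughtercard@(-3, 0) [-y clear] — {daughtercard, heatsink, module, shield, standoff}
6. bezel@(-3, 1) [-x clear] — {bezel, daughtercard, heatsink, module, shield, standoff}
7. connector@(-1, 1) [+x clear] — {bezel, connector, daughtercard, heatsink, module, shield, standoff}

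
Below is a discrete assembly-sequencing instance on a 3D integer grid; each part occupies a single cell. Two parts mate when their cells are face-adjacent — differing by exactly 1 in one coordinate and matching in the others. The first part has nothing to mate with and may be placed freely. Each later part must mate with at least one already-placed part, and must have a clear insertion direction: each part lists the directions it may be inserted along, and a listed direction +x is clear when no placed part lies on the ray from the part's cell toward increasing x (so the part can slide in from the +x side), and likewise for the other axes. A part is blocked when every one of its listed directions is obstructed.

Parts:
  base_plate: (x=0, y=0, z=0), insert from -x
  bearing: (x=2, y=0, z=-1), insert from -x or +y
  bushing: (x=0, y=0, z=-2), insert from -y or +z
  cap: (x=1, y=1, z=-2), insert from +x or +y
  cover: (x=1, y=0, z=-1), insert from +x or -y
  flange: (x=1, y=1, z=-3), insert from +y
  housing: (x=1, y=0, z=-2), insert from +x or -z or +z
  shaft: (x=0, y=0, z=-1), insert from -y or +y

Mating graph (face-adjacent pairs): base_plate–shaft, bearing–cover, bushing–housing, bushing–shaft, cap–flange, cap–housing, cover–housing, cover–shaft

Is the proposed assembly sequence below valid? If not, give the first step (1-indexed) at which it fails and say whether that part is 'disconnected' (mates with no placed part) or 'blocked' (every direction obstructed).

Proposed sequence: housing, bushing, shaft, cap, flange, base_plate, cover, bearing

1. housing@(1, 0, -2) [+x clear] — {housing}
2. bushing@(0, 0, -2) [-y clear] — {bushing, housing}
3. shaft@(0, 0, -1) [-y clear] — {bushing, housing, shaft}
4. cap@(1, 1, -2) [+x clear] — {bushing, cap, housing, shaft}
5. flange@(1, 1, -3) [+y clear] — {bushing, cap, flange, housing, shaft}
6. base_plate@(0, 0, 0) [-x clear] — {base_plate, bushing, cap, flange, housing, shaft}
7. cover@(1, 0, -1) [+x clear] — {base_plate, bushing, cap, cover, flange, housing, shaft}
8. bearing@(2, 0, -1) [+y clear] — {base_plate, bearing, bushing, cap, cover, flange, housing, shaft}

Valid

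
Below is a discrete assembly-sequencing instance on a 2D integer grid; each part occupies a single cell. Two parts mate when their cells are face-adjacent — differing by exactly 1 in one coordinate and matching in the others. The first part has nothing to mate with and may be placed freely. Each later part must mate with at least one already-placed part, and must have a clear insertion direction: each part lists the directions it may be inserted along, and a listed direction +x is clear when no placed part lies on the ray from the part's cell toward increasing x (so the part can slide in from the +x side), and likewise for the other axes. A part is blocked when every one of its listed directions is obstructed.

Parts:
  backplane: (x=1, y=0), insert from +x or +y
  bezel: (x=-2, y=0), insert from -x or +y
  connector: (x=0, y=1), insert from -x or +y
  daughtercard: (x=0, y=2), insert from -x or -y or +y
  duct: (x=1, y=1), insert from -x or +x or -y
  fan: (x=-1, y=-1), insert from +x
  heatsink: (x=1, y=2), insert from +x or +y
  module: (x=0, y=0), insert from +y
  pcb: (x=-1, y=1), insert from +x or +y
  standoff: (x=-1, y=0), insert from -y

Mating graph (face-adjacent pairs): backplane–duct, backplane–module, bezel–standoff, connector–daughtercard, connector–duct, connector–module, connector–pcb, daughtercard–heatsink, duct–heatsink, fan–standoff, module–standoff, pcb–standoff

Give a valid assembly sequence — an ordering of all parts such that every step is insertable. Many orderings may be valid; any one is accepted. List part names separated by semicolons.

1. module@(0, 0) [+y clear] — {module}
2. standoff@(-1, 0) [-y clear] — {module, standoff}
3. pcb@(-1, 1) [+x clear] — {module, pcb, standoff}
4. backplane@(1, 0) [+x clear] — {backplane, module, pcb, standoff}
5. duct@(1, 1) [+x clear] — {backplane, duct, module, pcb, standoff}
6. fan@(-1, -1) [+x clear] — {backplane, duct, fan, module, pcb, standoff}
7. heatsink@(1, 2) [+x clear] — {backplane, duct, fan, heatsink, module, pcb, standoff}
8. bezel@(-2, 0) [-x clear] — {backplane, bezel, duct, fan, heatsink, module, pcb, standoff}
9. connector@(0, 1) [+y clear] — {backplane, bezel, connector, duct, fan, heatsink, module, pcb, standoff}
10. daughtercard@(0, 2) [-x clear] — {backplane, bezel, connector, daughtercard, duct, fan, heatsink, module, pcb, standoff}

module; standoff; pcb; backplane; duct; fan; heatsink; bezel; connector; daughtercard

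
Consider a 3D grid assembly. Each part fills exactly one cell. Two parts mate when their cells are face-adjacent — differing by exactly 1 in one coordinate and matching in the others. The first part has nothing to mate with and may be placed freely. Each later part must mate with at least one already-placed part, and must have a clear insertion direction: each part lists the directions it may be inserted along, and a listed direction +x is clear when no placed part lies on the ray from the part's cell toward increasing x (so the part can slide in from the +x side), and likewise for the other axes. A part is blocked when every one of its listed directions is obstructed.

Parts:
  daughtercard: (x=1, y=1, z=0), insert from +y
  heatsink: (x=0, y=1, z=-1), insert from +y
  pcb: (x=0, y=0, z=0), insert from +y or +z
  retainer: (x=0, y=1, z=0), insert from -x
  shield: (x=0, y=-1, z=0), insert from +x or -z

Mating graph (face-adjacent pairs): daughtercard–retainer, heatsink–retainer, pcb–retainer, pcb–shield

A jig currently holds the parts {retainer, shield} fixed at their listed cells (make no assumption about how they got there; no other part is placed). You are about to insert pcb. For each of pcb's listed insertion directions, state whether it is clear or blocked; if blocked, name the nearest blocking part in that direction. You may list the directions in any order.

+y: blocked by retainer; +z: clear

+y: nearest on ray is retainer@(0, 1, 0) ⇒ blocked
+z: ray from pcb(0, 0, 0) has no placed part ⇒ clear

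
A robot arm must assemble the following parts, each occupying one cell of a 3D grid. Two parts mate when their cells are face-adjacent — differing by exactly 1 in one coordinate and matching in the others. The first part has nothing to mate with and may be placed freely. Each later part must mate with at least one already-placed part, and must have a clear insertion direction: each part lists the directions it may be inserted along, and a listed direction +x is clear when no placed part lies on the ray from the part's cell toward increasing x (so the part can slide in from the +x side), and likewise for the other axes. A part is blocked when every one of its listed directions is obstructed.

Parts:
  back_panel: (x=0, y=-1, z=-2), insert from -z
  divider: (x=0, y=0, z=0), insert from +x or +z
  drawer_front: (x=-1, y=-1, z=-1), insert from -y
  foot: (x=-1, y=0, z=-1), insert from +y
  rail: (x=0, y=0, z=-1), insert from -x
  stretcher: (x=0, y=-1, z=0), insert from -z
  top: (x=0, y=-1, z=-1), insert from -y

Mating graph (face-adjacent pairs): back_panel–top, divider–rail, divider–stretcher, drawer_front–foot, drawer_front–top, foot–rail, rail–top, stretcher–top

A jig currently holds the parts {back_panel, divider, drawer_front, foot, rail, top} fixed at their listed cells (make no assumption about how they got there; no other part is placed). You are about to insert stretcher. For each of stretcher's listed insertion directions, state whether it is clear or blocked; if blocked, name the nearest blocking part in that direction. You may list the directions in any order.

-z: blocked by top

-z: nearest on ray is top@(0, -1, -1) ⇒ blocked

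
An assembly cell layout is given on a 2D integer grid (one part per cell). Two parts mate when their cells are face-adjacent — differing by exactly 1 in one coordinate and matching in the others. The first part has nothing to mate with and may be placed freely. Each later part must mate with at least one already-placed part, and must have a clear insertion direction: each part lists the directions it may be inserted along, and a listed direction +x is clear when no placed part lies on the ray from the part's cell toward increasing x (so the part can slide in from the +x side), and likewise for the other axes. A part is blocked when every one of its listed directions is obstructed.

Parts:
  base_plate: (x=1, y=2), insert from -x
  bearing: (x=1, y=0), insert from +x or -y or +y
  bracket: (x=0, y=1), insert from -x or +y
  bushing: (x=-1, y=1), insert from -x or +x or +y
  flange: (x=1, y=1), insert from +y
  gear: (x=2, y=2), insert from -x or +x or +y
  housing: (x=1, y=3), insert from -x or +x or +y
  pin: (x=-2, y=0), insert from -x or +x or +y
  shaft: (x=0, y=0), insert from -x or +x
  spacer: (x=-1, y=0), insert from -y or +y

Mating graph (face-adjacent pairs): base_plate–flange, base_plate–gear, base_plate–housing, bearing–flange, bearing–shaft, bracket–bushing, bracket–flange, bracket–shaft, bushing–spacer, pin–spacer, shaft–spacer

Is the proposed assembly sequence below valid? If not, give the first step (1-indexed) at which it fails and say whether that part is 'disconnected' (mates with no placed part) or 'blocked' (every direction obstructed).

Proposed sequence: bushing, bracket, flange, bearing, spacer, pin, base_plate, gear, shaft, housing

1. bushing@(-1, 1) [-x clear] — {bushing}
2. bracket@(0, 1) [+y clear] — {bracket, bushing}
3. flange@(1, 1) [+y clear] — {bracket, bushing, flange}
4. bearing@(1, 0) [+x clear] — {bearing, bracket, bushing, flange}
5. spacer@(-1, 0) [-y clear] — {bearing, bracket, bushing, flange, spacer}
6. pin@(-2, 0) [-x clear] — {bearing, bracket, bushing, flange, pin, spacer}
7. base_plate@(1, 2) [-x clear] — {base_plate, bearing, bracket, bushing, flange, pin, spacer}
8. gear@(2, 2) [+x clear] — {base_plate, bearing, bracket, bushing, flange, gear, pin, spacer}
9. shaft@(0, 0) — -x/+x all obstructed ⇒ blocked

Invalid at step 9 (blocked)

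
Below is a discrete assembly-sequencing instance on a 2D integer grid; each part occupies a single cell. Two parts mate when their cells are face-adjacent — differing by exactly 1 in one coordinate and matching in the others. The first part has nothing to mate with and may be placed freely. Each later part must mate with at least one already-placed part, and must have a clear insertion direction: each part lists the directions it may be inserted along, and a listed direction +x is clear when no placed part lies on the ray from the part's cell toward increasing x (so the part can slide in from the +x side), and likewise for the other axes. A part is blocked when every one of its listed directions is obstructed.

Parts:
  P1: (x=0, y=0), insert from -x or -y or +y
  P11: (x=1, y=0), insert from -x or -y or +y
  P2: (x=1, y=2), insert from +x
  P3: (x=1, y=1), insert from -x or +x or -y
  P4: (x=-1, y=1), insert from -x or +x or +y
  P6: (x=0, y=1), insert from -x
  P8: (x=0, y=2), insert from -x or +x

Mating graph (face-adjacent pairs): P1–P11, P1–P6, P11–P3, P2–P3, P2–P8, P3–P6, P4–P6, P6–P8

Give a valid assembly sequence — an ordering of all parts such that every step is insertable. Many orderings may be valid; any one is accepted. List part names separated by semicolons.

P11; P1; P6; P4; P8; P2; P3

1. P11@(1, 0) [-x clear] — {P11}
2. P1@(0, 0) [-x clear] — {P1, P11}
3. P6@(0, 1) [-x clear] — {P1, P11, P6}
4. P4@(-1, 1) [-x clear] — {P1, P11, P4, P6}
5. P8@(0, 2) [-x clear] — {P1, P11, P4, P6, P8}
6. P2@(1, 2) [+x clear] — {P1, P11, P2, P4, P6, P8}
7. P3@(1, 1) [+x clear] — {P1, P11, P2, P3, P4, P6, P8}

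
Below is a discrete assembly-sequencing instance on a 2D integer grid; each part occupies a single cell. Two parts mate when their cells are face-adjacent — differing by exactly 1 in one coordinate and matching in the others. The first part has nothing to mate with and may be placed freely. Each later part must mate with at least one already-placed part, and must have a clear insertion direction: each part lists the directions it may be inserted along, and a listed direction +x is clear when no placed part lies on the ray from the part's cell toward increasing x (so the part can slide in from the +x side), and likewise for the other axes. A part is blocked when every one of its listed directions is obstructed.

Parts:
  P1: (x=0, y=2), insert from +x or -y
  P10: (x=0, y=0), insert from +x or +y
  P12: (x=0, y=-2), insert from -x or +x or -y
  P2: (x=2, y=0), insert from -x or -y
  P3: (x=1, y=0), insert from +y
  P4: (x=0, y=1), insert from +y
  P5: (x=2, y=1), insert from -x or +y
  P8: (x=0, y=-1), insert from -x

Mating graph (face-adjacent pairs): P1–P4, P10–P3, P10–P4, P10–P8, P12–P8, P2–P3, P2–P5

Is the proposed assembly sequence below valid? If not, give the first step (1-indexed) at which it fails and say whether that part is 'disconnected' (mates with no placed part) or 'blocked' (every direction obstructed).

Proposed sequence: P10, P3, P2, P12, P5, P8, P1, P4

1. P10@(0, 0) [+x clear] — {P10}
2. P3@(1, 0) [+y clear] — {P10, P3}
3. P2@(2, 0) [-y clear] — {P10, P2, P3}
4. P12@(0, -2) — no placed neighbour ⇒ disconnected

Invalid at step 4 (disconnected)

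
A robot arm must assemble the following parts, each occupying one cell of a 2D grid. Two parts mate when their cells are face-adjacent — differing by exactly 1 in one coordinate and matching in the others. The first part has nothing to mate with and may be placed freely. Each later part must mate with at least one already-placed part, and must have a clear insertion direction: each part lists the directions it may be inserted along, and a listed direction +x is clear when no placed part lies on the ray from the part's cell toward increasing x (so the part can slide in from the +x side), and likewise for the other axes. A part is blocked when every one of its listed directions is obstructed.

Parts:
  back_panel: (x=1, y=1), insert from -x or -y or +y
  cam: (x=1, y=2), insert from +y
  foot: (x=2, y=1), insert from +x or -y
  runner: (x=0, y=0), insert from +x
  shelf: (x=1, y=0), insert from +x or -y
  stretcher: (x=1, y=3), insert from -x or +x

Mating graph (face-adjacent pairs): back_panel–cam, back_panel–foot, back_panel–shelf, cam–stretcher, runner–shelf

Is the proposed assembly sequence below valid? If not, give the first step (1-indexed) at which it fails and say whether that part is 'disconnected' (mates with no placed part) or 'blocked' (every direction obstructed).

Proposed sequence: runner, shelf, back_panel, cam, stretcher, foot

Valid

1. runner@(0, 0) [+x clear] — {runner}
2. shelf@(1, 0) [+x clear] — {runner, shelf}
3. back_panel@(1, 1) [-x clear] — {back_panel, runner, shelf}
4. cam@(1, 2) [+y clear] — {back_panel, cam, runner, shelf}
5. stretcher@(1, 3) [-x clear] — {back_panel, cam, runner, shelf, stretcher}
6. foot@(2, 1) [+x clear] — {back_panel, cam, foot, runner, shelf, stretcher}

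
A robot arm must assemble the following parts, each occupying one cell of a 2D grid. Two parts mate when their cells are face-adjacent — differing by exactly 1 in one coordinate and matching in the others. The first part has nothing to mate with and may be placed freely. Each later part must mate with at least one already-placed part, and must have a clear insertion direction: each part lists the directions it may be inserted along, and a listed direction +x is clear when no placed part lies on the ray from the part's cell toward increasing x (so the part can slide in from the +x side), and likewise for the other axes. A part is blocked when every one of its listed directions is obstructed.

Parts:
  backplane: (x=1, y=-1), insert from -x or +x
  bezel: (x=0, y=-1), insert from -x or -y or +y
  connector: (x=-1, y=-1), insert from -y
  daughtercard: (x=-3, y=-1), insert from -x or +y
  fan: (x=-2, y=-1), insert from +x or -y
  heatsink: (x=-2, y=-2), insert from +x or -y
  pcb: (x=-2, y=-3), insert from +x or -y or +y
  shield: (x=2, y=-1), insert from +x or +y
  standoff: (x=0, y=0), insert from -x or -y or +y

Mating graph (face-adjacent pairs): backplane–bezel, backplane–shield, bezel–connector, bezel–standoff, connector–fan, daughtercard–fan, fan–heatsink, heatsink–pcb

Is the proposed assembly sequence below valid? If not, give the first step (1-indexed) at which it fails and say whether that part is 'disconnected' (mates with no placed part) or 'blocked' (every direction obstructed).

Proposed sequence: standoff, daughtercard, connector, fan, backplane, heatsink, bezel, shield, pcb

Invalid at step 2 (disconnected)

1. standoff@(0, 0) [-x clear] — {standoff}
2. daughtercard@(-3, -1) — no placed neighbour ⇒ disconnected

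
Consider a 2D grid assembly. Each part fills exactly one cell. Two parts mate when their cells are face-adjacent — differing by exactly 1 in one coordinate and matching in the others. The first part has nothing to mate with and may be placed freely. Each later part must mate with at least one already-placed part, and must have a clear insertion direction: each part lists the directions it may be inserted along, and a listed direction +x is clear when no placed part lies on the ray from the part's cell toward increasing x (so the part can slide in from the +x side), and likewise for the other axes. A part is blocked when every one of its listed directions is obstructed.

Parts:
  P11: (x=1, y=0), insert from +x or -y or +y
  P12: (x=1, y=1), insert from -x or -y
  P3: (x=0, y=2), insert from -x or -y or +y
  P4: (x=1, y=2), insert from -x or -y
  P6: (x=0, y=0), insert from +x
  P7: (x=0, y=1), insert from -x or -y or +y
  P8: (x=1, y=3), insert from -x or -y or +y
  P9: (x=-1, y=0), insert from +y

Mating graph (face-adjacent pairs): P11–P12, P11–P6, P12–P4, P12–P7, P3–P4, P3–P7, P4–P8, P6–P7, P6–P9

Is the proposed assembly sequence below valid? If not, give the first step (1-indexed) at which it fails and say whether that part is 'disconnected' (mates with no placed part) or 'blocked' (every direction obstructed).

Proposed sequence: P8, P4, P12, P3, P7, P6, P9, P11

Valid

1. P8@(1, 3) [-x clear] — {P8}
2. P4@(1, 2) [-x clear] — {P4, P8}
3. P12@(1, 1) [-x clear] — {P12, P4, P8}
4. P3@(0, 2) [-x clear] — {P12, P3, P4, P8}
5. P7@(0, 1) [-x clear] — {P12, P3, P4, P7, P8}
6. P6@(0, 0) [+x clear] — {P12, P3, P4, P6, P7, P8}
7. P9@(-1, 0) [+y clear] — {P12, P3, P4, P6, P7, P8, P9}
8. P11@(1, 0) [+x clear] — {P11, P12, P3, P4, P6, P7, P8, P9}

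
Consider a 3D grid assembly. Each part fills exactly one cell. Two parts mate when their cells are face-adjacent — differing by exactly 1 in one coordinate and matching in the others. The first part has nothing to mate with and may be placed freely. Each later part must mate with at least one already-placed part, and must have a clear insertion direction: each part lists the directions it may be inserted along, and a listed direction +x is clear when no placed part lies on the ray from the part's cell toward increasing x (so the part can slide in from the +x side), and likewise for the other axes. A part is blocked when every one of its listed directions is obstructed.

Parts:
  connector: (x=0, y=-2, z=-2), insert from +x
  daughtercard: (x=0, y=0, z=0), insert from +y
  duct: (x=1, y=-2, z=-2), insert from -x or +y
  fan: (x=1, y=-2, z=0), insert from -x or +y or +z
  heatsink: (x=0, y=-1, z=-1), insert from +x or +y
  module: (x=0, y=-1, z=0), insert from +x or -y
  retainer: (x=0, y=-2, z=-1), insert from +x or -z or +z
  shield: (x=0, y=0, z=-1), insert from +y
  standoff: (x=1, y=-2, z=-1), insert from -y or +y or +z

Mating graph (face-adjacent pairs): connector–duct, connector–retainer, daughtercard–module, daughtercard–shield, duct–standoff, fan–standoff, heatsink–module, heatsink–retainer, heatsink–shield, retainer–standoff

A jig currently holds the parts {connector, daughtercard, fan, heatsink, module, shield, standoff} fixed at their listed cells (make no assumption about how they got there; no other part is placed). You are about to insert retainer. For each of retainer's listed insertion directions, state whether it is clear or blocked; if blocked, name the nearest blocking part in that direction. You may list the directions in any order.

+x: nearest on ray is standoff@(1, -2, -1) ⇒ blocked
-z: nearest on ray is connector@(0, -2, -2) ⇒ blocked
+z: ray from retainer(0, -2, -1) has no placed part ⇒ clear

+x: blocked by standoff; +z: clear; -z: blocked by connector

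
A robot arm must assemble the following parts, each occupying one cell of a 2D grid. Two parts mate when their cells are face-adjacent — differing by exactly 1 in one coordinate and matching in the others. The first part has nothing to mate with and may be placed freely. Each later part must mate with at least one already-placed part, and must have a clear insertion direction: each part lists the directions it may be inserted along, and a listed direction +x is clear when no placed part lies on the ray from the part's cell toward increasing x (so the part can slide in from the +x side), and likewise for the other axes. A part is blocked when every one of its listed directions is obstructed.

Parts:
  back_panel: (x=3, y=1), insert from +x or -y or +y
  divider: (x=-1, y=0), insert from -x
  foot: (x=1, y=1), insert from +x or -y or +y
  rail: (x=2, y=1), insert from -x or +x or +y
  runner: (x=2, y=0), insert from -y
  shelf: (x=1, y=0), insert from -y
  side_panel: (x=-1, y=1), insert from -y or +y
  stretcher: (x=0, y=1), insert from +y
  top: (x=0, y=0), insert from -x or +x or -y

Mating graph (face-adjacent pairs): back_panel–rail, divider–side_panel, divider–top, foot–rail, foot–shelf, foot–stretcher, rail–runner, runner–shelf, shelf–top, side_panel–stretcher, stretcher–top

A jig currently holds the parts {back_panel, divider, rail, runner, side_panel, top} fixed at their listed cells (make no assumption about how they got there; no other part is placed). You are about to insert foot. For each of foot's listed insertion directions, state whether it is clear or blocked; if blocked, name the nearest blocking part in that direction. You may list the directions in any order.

+x: blocked by rail; +y: clear; -y: clear

+x: nearest on ray is rail@(2, 1) ⇒ blocked
-y: ray from foot(1, 1) has no placed part ⇒ clear
+y: ray from foot(1, 1) has no placed part ⇒ clear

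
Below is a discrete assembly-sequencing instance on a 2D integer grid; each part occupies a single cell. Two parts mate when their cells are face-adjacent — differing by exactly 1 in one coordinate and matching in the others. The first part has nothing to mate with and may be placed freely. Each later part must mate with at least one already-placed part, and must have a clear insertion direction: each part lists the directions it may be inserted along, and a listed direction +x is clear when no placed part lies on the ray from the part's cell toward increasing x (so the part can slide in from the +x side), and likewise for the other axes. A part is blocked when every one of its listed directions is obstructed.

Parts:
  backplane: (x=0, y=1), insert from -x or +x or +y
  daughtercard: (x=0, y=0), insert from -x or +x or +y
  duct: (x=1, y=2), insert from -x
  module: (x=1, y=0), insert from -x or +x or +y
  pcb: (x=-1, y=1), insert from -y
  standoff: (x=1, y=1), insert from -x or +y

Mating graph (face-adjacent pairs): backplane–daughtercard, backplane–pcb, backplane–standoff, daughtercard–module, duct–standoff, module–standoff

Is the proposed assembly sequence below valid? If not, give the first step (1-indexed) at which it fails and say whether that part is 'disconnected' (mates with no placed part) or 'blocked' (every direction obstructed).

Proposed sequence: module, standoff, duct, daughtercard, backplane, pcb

1. module@(1, 0) [-x clear] — {module}
2. standoff@(1, 1) [-x clear] — {module, standoff}
3. duct@(1, 2) [-x clear] — {duct, module, standoff}
4. daughtercard@(0, 0) [-x clear] — {daughtercard, duct, module, standoff}
5. backplane@(0, 1) [-x clear] — {backplane, daughtercard, duct, module, standoff}
6. pcb@(-1, 1) [-y clear] — {backplane, daughtercard, duct, module, pcb, standoff}

Valid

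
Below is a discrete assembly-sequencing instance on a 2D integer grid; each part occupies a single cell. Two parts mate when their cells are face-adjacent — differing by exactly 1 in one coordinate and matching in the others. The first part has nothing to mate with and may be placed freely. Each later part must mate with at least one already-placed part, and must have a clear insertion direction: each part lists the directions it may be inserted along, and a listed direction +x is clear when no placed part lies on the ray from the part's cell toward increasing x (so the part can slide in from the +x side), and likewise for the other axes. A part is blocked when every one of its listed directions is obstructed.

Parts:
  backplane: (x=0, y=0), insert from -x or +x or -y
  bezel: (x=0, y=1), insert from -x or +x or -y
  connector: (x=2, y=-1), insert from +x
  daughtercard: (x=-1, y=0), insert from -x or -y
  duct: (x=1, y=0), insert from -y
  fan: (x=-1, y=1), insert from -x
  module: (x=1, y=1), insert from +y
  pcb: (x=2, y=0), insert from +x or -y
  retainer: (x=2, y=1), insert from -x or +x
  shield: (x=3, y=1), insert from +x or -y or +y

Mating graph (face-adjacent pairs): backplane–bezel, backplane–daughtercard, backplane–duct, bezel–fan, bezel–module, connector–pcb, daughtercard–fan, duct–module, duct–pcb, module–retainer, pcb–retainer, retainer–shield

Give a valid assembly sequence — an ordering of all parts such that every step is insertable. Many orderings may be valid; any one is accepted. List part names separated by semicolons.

connector; pcb; duct; module; bezel; fan; daughtercard; backplane; retainer; shield

1. connector@(2, -1) [+x clear] — {connector}
2. pcb@(2, 0) [+x clear] — {connector, pcb}
3. duct@(1, 0) [-y clear] — {connector, duct, pcb}
4. module@(1, 1) [+y clear] — {connector, duct, module, pcb}
5. bezel@(0, 1) [-x clear] — {bezel, connector, duct, module, pcb}
6. fan@(-1, 1) [-x clear] — {bezel, connector, duct, fan, module, pcb}
7. daughtercard@(-1, 0) [-x clear] — {bezel, connector, daughtercard, duct, fan, module, pcb}
8. backplane@(0, 0) [-y clear] — {backplane, bezel, connector, daughtercard, duct, fan, module, pcb}
9. retainer@(2, 1) [+x clear] — {backplane, bezel, connector, daughtercard, duct, fan, module, pcb, retainer}
10. shield@(3, 1) [+x clear] — {backplane, bezel, connector, daughtercard, duct, fan, module, pcb, retainer, shield}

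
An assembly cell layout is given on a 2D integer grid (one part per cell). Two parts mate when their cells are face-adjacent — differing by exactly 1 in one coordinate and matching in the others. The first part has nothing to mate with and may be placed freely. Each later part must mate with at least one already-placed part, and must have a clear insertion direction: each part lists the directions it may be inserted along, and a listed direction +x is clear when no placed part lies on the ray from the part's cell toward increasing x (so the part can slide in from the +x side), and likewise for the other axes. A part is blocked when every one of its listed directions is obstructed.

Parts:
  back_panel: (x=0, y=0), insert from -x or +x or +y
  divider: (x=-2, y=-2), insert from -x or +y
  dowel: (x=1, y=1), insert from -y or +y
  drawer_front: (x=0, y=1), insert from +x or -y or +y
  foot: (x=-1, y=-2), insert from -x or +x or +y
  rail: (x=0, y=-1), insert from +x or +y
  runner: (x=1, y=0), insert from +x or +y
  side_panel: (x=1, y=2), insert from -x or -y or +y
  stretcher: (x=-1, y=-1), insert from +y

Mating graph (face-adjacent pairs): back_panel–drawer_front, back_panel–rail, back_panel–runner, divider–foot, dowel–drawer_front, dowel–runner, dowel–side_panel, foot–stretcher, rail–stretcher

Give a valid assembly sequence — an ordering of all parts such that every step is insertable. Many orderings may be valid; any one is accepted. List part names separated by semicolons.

stretcher; foot; rail; divider; back_panel; drawer_front; runner; dowel; side_panel

1. stretcher@(-1, -1) [+y clear] — {stretcher}
2. foot@(-1, -2) [-x clear] — {foot, stretcher}
3. rail@(0, -1) [+x clear] — {foot, rail, stretcher}
4. divider@(-2, -2) [-x clear] — {divider, foot, rail, stretcher}
5. back_panel@(0, 0) [-x clear] — {back_panel, divider, foot, rail, stretcher}
6. drawer_front@(0, 1) [+x clear] — {back_panel, divider, drawer_front, foot, rail, stretcher}
7. runner@(1, 0) [+x clear] — {back_panel, divider, drawer_front, foot, rail, runner, stretcher}
8. dowel@(1, 1) [+y clear] — {back_panel, divider, dowel, drawer_front, foot, rail, runner, stretcher}
9. side_panel@(1, 2) [-x clear] — {back_panel, divider, dowel, drawer_front, foot, rail, runner, side_panel, stretcher}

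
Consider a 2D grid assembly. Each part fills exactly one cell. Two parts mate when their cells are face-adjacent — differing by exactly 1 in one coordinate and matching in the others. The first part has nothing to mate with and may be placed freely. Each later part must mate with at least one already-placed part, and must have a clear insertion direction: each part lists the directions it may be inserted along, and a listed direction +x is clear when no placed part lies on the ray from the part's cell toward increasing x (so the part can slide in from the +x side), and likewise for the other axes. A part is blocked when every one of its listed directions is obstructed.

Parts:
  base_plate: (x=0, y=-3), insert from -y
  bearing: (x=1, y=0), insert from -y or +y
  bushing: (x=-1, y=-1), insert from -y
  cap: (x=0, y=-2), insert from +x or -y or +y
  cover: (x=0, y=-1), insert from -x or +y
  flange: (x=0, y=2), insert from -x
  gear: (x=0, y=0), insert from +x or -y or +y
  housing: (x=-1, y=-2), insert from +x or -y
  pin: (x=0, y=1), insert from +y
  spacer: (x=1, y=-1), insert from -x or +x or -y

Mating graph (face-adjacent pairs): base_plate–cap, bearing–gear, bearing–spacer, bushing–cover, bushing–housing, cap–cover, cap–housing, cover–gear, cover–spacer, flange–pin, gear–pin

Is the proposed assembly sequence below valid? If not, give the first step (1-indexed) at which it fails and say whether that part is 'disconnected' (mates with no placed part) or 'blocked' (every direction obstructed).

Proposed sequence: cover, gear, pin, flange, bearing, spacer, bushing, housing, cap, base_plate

1. cover@(0, -1) [-x clear] — {cover}
2. gear@(0, 0) [+x clear] — {cover, gear}
3. pin@(0, 1) [+y clear] — {cover, gear, pin}
4. flange@(0, 2) [-x clear] — {cover, flange, gear, pin}
5. bearing@(1, 0) [-y clear] — {bearing, cover, flange, gear, pin}
6. spacer@(1, -1) [+x clear] — {bearing, cover, flange, gear, pin, spacer}
7. bushing@(-1, -1) [-y clear] — {bearing, bushing, cover, flange, gear, pin, spacer}
8. housing@(-1, -2) [+x clear] — {bearing, bushing, cover, flange, gear, housing, pin, spacer}
9. cap@(0, -2) [+x clear] — {bearing, bushing, cap, cover, flange, gear, housing, pin, spacer}
10. base_plate@(0, -3) [-y clear] — {base_plate, bearing, bushing, cap, cover, flange, gear, housing, pin, spacer}

Valid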